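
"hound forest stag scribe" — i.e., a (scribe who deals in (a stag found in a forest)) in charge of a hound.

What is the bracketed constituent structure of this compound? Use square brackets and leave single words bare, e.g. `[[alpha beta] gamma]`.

[hound [[forest stag] scribe]]

At the top level: head "scribe" (specifically "forest stag scribe"); modifier "hound".
"forest stag scribe" → head "scribe", modifier "forest stag".
"forest stag" → head "stag", modifier "forest".
So the structure is [hound [[forest stag] scribe]].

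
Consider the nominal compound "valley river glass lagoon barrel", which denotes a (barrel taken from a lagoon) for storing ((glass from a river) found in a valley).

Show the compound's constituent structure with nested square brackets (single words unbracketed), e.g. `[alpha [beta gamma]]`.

At the top level: head "barrel" (specifically "lagoon barrel"); modifier "valley river glass".
Within "valley river glass", the head is "glass" (specifically "river glass") and the modifier is "valley".
Within "river glass", the head is "glass" and the modifier is "river".
Within "lagoon barrel", the head is "barrel" and the modifier is "lagoon".
Assembled: [[valley [river glass]] [lagoon barrel]].

[[valley [river glass]] [lagoon barrel]]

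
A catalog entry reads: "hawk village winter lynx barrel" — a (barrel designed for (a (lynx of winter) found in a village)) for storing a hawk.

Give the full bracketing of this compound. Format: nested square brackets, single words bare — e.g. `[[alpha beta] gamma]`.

At the top level: head "barrel" (specifically "village winter lynx barrel"); modifier "hawk".
Within "village winter lynx barrel", the head is "barrel" and the modifier is "village winter lynx".
Within "village winter lynx", the head is "lynx" (specifically "winter lynx") and the modifier is "village".
Within "winter lynx", the head is "lynx" and the modifier is "winter".
So the structure is [hawk [[village [winter lynx]] barrel]].

[hawk [[village [winter lynx]] barrel]]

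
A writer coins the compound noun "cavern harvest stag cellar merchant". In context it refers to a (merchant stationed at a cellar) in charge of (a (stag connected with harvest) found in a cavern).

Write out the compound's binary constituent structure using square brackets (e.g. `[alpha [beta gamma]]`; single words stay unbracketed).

[[cavern [harvest stag]] [cellar merchant]]

At the top level: head "merchant" (specifically "cellar merchant"); modifier "cavern harvest stag".
"cavern harvest stag" → head "stag" (specifically "harvest stag"), modifier "cavern".
"harvest stag" → head "stag", modifier "harvest".
"cellar merchant" → head "merchant", modifier "cellar".
Assembled: [[cavern [harvest stag]] [cellar merchant]].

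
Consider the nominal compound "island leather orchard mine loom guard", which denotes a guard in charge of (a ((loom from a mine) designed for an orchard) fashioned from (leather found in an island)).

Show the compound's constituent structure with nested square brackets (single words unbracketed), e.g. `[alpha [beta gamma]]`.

Overall it is a kind of guard; the modifier is "island leather orchard mine loom".
"island leather orchard mine loom" → head "loom" (specifically "orchard mine loom"), modifier "island leather".
"island leather" → head "leather", modifier "island".
"orchard mine loom" → head "loom" (specifically "mine loom"), modifier "orchard".
"mine loom" → head "loom", modifier "mine".
Putting it together: [[[island leather] [orchard [mine loom]]] guard].

[[[island leather] [orchard [mine loom]]] guard]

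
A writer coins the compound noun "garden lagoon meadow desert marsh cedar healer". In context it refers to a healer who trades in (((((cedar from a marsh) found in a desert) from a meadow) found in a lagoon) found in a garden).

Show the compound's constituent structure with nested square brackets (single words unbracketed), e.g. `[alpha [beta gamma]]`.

Whole compound: head "healer", modifier "garden lagoon meadow desert marsh cedar".
"garden lagoon meadow desert marsh cedar" → head "cedar" (specifically "lagoon meadow desert marsh cedar"), modifier "garden".
"lagoon meadow desert marsh cedar" → head "cedar" (specifically "meadow desert marsh cedar"), modifier "lagoon".
"meadow desert marsh cedar" → head "cedar" (specifically "desert marsh cedar"), modifier "meadow".
"desert marsh cedar" → head "cedar" (specifically "marsh cedar"), modifier "desert".
"marsh cedar" → head "cedar", modifier "marsh".
Assembled: [[garden [lagoon [meadow [desert [marsh cedar]]]]] healer].

[[garden [lagoon [meadow [desert [marsh cedar]]]]] healer]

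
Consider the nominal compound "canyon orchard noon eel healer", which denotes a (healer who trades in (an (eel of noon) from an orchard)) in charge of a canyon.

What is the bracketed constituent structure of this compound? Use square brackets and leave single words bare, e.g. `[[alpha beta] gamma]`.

Overall it is a kind of healer (specifically "orchard noon eel healer"); the modifier is "canyon".
"orchard noon eel healer" → head "healer", modifier "orchard noon eel".
"orchard noon eel" → head "eel" (specifically "noon eel"), modifier "orchard".
"noon eel" → head "eel", modifier "noon".
So the structure is [canyon [[orchard [noon eel]] healer]].

[canyon [[orchard [noon eel]] healer]]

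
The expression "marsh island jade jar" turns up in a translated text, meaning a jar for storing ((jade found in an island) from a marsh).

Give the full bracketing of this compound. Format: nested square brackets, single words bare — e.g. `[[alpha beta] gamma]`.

[[marsh [island jade]] jar]

Overall it is a kind of jar; the modifier is "marsh island jade".
"marsh island jade" → head "jade" (specifically "island jade"), modifier "marsh".
"island jade" → head "jade", modifier "island".
Assembled: [[marsh [island jade]] jar].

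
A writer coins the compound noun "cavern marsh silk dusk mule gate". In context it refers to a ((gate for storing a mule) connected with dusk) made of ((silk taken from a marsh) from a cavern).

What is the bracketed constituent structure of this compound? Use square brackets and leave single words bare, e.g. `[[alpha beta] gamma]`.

The outermost head in the paraphrase is "gate" (specifically "dusk mule gate"), modified by "cavern marsh silk".
"cavern marsh silk" → head "silk" (specifically "marsh silk"), modifier "cavern".
"marsh silk" → head "silk", modifier "marsh".
"dusk mule gate" → head "gate" (specifically "mule gate"), modifier "dusk".
"mule gate" → head "gate", modifier "mule".
So the structure is [[cavern [marsh silk]] [dusk [mule gate]]].

[[cavern [marsh silk]] [dusk [mule gate]]]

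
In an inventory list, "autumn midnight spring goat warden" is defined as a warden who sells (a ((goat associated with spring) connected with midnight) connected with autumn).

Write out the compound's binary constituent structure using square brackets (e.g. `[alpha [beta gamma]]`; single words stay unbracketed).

[[autumn [midnight [spring goat]]] warden]

At the top level: head "warden"; modifier "autumn midnight spring goat".
"autumn midnight spring goat" → head "goat" (specifically "midnight spring goat"), modifier "autumn".
"midnight spring goat" → head "goat" (specifically "spring goat"), modifier "midnight".
"spring goat" → head "goat", modifier "spring".
Putting it together: [[autumn [midnight [spring goat]]] warden].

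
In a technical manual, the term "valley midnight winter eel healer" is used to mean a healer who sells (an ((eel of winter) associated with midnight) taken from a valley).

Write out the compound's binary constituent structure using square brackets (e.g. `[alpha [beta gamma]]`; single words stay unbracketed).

Overall it is a kind of healer; the modifier is "valley midnight winter eel".
"valley midnight winter eel" → head "eel" (specifically "midnight winter eel"), modifier "valley".
"midnight winter eel" → head "eel" (specifically "winter eel"), modifier "midnight".
"winter eel" → head "eel", modifier "winter".
Assembled: [[valley [midnight [winter eel]]] healer].

[[valley [midnight [winter eel]]] healer]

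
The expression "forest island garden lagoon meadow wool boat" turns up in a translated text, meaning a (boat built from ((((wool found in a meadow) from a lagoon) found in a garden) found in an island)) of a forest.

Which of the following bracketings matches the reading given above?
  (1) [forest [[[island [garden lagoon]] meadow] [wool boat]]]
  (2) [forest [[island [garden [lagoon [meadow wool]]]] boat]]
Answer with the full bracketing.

[forest [[island [garden [lagoon [meadow wool]]]] boat]]

The paraphrase's head is the "boat" part ("island garden lagoon meadow wool boat"); its modifier is "forest".
That top-level split, carried through the inner groups, gives [forest [[island [garden [lagoon [meadow wool]]]] boat]].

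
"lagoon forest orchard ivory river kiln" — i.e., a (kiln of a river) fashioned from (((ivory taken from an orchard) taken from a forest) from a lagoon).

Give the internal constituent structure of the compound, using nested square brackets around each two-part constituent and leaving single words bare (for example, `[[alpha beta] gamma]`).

Overall it is a kind of kiln (specifically "river kiln"); the modifier is "lagoon forest orchard ivory".
Inside "lagoon forest orchard ivory": head "ivory" (specifically "forest orchard ivory"), modifier "lagoon".
Inside "forest orchard ivory": head "ivory" (specifically "orchard ivory"), modifier "forest".
Inside "orchard ivory": head "ivory", modifier "orchard".
Inside "river kiln": head "kiln", modifier "river".
Putting it together: [[lagoon [forest [orchard ivory]]] [river kiln]].

[[lagoon [forest [orchard ivory]]] [river kiln]]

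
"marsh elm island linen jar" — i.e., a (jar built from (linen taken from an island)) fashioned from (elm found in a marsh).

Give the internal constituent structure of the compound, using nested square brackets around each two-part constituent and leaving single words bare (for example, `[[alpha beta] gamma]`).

[[marsh elm] [[island linen] jar]]

Whole compound: head "jar" (specifically "island linen jar"), modifier "marsh elm".
"marsh elm" → head "elm", modifier "marsh".
"island linen jar" → head "jar", modifier "island linen".
"island linen" → head "linen", modifier "island".
Putting it together: [[marsh elm] [[island linen] jar]].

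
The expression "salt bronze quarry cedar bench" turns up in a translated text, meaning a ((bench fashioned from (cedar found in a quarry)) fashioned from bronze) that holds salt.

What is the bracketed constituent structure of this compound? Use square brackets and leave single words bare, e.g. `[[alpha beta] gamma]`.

[salt [bronze [[quarry cedar] bench]]]

Whole compound: head "bench" (specifically "bronze quarry cedar bench"), modifier "salt".
"bronze quarry cedar bench" → head "bench" (specifically "quarry cedar bench"), modifier "bronze".
"quarry cedar bench" → head "bench", modifier "quarry cedar".
"quarry cedar" → head "cedar", modifier "quarry".
So the structure is [salt [bronze [[quarry cedar] bench]]].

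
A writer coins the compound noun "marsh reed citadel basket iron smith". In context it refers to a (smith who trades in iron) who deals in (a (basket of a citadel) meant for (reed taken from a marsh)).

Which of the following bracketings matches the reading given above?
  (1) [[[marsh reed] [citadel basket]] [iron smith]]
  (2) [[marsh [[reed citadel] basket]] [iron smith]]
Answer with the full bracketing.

The paraphrase's head is the "smith" part ("iron smith"); its modifier is "marsh reed citadel basket".
That top-level split, carried through the inner groups, gives [[[marsh reed] [citadel basket]] [iron smith]].

[[[marsh reed] [citadel basket]] [iron smith]]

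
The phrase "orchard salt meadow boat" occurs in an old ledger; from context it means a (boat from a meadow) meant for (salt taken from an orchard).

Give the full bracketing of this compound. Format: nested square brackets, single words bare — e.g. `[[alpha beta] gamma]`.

[[orchard salt] [meadow boat]]

The outermost head in the paraphrase is "boat" (specifically "meadow boat"), modified by "orchard salt".
Within "orchard salt", the head is "salt" and the modifier is "orchard".
Within "meadow boat", the head is "boat" and the modifier is "meadow".
Assembled: [[orchard salt] [meadow boat]].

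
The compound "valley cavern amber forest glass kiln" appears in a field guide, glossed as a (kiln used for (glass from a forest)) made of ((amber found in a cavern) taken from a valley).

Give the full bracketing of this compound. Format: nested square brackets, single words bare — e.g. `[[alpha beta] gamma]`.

Whole compound: head "kiln" (specifically "forest glass kiln"), modifier "valley cavern amber".
Within "valley cavern amber", the head is "amber" (specifically "cavern amber") and the modifier is "valley".
Within "cavern amber", the head is "amber" and the modifier is "cavern".
Within "forest glass kiln", the head is "kiln" and the modifier is "forest glass".
Within "forest glass", the head is "glass" and the modifier is "forest".
Putting it together: [[valley [cavern amber]] [[forest glass] kiln]].

[[valley [cavern amber]] [[forest glass] kiln]]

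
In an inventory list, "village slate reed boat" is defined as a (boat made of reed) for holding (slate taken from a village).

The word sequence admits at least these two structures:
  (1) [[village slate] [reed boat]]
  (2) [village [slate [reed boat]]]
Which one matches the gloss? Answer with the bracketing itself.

[[village slate] [reed boat]]

The paraphrase's head is the "boat" part ("reed boat"); its modifier is "village slate".
That top-level split, carried through the inner groups, gives [[village slate] [reed boat]].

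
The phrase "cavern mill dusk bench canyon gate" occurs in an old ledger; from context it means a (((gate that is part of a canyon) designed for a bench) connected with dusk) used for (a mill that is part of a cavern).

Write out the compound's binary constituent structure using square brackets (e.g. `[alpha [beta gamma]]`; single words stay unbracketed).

[[cavern mill] [dusk [bench [canyon gate]]]]

Whole compound: head "gate" (specifically "dusk bench canyon gate"), modifier "cavern mill".
Within "cavern mill", the head is "mill" and the modifier is "cavern".
Within "dusk bench canyon gate", the head is "gate" (specifically "bench canyon gate") and the modifier is "dusk".
Within "bench canyon gate", the head is "gate" (specifically "canyon gate") and the modifier is "bench".
Within "canyon gate", the head is "gate" and the modifier is "canyon".
Putting it together: [[cavern mill] [dusk [bench [canyon gate]]]].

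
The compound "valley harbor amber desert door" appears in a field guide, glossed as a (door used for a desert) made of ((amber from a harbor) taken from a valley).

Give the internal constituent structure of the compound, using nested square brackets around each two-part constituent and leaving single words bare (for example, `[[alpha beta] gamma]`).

The outermost head in the paraphrase is "door" (specifically "desert door"), modified by "valley harbor amber".
Within "valley harbor amber", the head is "amber" (specifically "harbor amber") and the modifier is "valley".
Within "harbor amber", the head is "amber" and the modifier is "harbor".
Within "desert door", the head is "door" and the modifier is "desert".
Assembled: [[valley [harbor amber]] [desert door]].

[[valley [harbor amber]] [desert door]]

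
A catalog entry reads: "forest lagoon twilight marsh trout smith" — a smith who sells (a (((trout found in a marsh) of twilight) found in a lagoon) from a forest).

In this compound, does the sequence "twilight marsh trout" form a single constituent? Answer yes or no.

yes

The paraphrase groups the words so that "twilight marsh trout" is one unit: it corresponds to a single parenthesized sub-phrase.
The full structure is [[forest [lagoon [twilight [marsh trout]]]] smith], in which [twilight marsh trout] is a constituent.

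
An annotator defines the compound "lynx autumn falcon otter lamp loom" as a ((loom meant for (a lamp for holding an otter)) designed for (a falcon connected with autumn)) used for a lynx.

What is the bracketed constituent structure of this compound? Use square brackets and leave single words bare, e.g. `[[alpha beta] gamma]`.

The outermost head in the paraphrase is "loom" (specifically "autumn falcon otter lamp loom"), modified by "lynx".
"autumn falcon otter lamp loom" → head "loom" (specifically "otter lamp loom"), modifier "autumn falcon".
"autumn falcon" → head "falcon", modifier "autumn".
"otter lamp loom" → head "loom", modifier "otter lamp".
"otter lamp" → head "lamp", modifier "otter".
Putting it together: [lynx [[autumn falcon] [[otter lamp] loom]]].

[lynx [[autumn falcon] [[otter lamp] loom]]]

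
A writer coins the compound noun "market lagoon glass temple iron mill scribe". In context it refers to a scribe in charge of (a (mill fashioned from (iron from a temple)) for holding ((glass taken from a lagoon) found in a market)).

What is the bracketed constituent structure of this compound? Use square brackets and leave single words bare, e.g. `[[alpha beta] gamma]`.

The outermost head in the paraphrase is "scribe", modified by "market lagoon glass temple iron mill".
Inside "market lagoon glass temple iron mill": head "mill" (specifically "temple iron mill"), modifier "market lagoon glass".
Inside "market lagoon glass": head "glass" (specifically "lagoon glass"), modifier "market".
Inside "lagoon glass": head "glass", modifier "lagoon".
Inside "temple iron mill": head "mill", modifier "temple iron".
Inside "temple iron": head "iron", modifier "temple".
Assembled: [[[market [lagoon glass]] [[temple iron] mill]] scribe].

[[[market [lagoon glass]] [[temple iron] mill]] scribe]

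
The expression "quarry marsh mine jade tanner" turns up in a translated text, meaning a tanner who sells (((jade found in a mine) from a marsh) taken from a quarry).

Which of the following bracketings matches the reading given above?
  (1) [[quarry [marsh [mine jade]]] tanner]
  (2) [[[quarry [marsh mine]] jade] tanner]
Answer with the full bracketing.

[[quarry [marsh [mine jade]]] tanner]

The paraphrase's head is the "tanner" part ("tanner"); its modifier is "quarry marsh mine jade".
That top-level split, carried through the inner groups, gives [[quarry [marsh [mine jade]]] tanner].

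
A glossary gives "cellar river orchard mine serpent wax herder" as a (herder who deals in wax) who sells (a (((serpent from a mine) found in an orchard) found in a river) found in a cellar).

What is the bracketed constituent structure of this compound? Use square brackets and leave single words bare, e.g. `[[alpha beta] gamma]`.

Whole compound: head "herder" (specifically "wax herder"), modifier "cellar river orchard mine serpent".
Inside "cellar river orchard mine serpent": head "serpent" (specifically "river orchard mine serpent"), modifier "cellar".
Inside "river orchard mine serpent": head "serpent" (specifically "orchard mine serpent"), modifier "river".
Inside "orchard mine serpent": head "serpent" (specifically "mine serpent"), modifier "orchard".
Inside "mine serpent": head "serpent", modifier "mine".
Inside "wax herder": head "herder", modifier "wax".
So the structure is [[cellar [river [orchard [mine serpent]]]] [wax herder]].

[[cellar [river [orchard [mine serpent]]]] [wax herder]]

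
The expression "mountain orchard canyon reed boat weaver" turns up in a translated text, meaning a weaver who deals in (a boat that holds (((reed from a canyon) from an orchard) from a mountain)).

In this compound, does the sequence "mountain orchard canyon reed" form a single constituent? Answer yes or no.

The paraphrase groups the words so that "mountain orchard canyon reed" is one unit: it corresponds to a single parenthesized sub-phrase.
The full structure is [[[mountain [orchard [canyon reed]]] boat] weaver], in which [mountain orchard canyon reed] is a constituent.

yes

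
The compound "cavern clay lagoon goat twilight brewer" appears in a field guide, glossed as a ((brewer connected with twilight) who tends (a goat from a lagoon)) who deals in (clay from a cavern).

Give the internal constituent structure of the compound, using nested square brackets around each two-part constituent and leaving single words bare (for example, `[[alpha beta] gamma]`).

[[cavern clay] [[lagoon goat] [twilight brewer]]]

At the top level: head "brewer" (specifically "lagoon goat twilight brewer"); modifier "cavern clay".
Inside "cavern clay": head "clay", modifier "cavern".
Inside "lagoon goat twilight brewer": head "brewer" (specifically "twilight brewer"), modifier "lagoon goat".
Inside "lagoon goat": head "goat", modifier "lagoon".
Inside "twilight brewer": head "brewer", modifier "twilight".
So the structure is [[cavern clay] [[lagoon goat] [twilight brewer]]].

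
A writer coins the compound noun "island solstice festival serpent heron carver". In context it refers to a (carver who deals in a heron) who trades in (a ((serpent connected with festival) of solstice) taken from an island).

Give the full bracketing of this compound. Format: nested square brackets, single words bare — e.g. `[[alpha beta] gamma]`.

[[island [solstice [festival serpent]]] [heron carver]]

Whole compound: head "carver" (specifically "heron carver"), modifier "island solstice festival serpent".
Inside "island solstice festival serpent": head "serpent" (specifically "solstice festival serpent"), modifier "island".
Inside "solstice festival serpent": head "serpent" (specifically "festival serpent"), modifier "solstice".
Inside "festival serpent": head "serpent", modifier "festival".
Inside "heron carver": head "carver", modifier "heron".
So the structure is [[island [solstice [festival serpent]]] [heron carver]].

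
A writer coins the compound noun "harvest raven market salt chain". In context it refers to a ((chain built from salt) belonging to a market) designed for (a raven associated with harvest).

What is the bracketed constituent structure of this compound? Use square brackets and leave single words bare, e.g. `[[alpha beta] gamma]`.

The outermost head in the paraphrase is "chain" (specifically "market salt chain"), modified by "harvest raven".
Inside "harvest raven": head "raven", modifier "harvest".
Inside "market salt chain": head "chain" (specifically "salt chain"), modifier "market".
Inside "salt chain": head "chain", modifier "salt".
Assembled: [[harvest raven] [market [salt chain]]].

[[harvest raven] [market [salt chain]]]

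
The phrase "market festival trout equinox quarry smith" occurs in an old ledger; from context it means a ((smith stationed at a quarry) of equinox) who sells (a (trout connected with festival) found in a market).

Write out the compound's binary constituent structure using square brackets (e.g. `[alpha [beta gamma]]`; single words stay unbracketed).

[[market [festival trout]] [equinox [quarry smith]]]

Whole compound: head "smith" (specifically "equinox quarry smith"), modifier "market festival trout".
Inside "market festival trout": head "trout" (specifically "festival trout"), modifier "market".
Inside "festival trout": head "trout", modifier "festival".
Inside "equinox quarry smith": head "smith" (specifically "quarry smith"), modifier "equinox".
Inside "quarry smith": head "smith", modifier "quarry".
Putting it together: [[market [festival trout]] [equinox [quarry smith]]].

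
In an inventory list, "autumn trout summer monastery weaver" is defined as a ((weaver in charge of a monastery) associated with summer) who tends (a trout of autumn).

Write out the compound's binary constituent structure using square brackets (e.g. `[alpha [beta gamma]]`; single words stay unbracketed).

The outermost head in the paraphrase is "weaver" (specifically "summer monastery weaver"), modified by "autumn trout".
"autumn trout" → head "trout", modifier "autumn".
"summer monastery weaver" → head "weaver" (specifically "monastery weaver"), modifier "summer".
"monastery weaver" → head "weaver", modifier "monastery".
Putting it together: [[autumn trout] [summer [monastery weaver]]].

[[autumn trout] [summer [monastery weaver]]]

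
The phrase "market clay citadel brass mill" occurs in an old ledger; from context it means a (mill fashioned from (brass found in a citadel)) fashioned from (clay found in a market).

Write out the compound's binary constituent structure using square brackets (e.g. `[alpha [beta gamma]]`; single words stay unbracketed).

[[market clay] [[citadel brass] mill]]

Overall it is a kind of mill (specifically "citadel brass mill"); the modifier is "market clay".
Inside "market clay": head "clay", modifier "market".
Inside "citadel brass mill": head "mill", modifier "citadel brass".
Inside "citadel brass": head "brass", modifier "citadel".
Putting it together: [[market clay] [[citadel brass] mill]].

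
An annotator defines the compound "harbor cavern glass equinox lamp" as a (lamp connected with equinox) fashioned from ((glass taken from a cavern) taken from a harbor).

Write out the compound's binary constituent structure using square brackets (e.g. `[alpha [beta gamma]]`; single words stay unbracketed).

[[harbor [cavern glass]] [equinox lamp]]

The outermost head in the paraphrase is "lamp" (specifically "equinox lamp"), modified by "harbor cavern glass".
Within "harbor cavern glass", the head is "glass" (specifically "cavern glass") and the modifier is "harbor".
Within "cavern glass", the head is "glass" and the modifier is "cavern".
Within "equinox lamp", the head is "lamp" and the modifier is "equinox".
Putting it together: [[harbor [cavern glass]] [equinox lamp]].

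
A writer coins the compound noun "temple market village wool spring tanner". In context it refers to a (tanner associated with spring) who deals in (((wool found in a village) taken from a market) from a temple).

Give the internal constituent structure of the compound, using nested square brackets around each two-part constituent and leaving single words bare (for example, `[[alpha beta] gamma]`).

[[temple [market [village wool]]] [spring tanner]]

The outermost head in the paraphrase is "tanner" (specifically "spring tanner"), modified by "temple market village wool".
"temple market village wool" → head "wool" (specifically "market village wool"), modifier "temple".
"market village wool" → head "wool" (specifically "village wool"), modifier "market".
"village wool" → head "wool", modifier "village".
"spring tanner" → head "tanner", modifier "spring".
Assembled: [[temple [market [village wool]]] [spring tanner]].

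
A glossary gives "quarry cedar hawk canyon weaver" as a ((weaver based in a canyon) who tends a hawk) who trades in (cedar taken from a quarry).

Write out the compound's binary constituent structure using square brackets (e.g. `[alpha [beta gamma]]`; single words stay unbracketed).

The outermost head in the paraphrase is "weaver" (specifically "hawk canyon weaver"), modified by "quarry cedar".
Inside "quarry cedar": head "cedar", modifier "quarry".
Inside "hawk canyon weaver": head "weaver" (specifically "canyon weaver"), modifier "hawk".
Inside "canyon weaver": head "weaver", modifier "canyon".
Assembled: [[quarry cedar] [hawk [canyon weaver]]].

[[quarry cedar] [hawk [canyon weaver]]]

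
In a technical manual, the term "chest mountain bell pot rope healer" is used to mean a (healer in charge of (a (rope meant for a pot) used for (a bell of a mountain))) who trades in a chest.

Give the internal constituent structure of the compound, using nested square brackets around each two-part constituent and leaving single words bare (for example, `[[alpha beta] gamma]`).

[chest [[[mountain bell] [pot rope]] healer]]

Whole compound: head "healer" (specifically "mountain bell pot rope healer"), modifier "chest".
Within "mountain bell pot rope healer", the head is "healer" and the modifier is "mountain bell pot rope".
Within "mountain bell pot rope", the head is "rope" (specifically "pot rope") and the modifier is "mountain bell".
Within "mountain bell", the head is "bell" and the modifier is "mountain".
Within "pot rope", the head is "rope" and the modifier is "pot".
Putting it together: [chest [[[mountain bell] [pot rope]] healer]].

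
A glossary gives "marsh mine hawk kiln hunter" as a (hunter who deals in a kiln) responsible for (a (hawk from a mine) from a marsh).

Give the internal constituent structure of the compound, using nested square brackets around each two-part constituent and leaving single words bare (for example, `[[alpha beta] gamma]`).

Overall it is a kind of hunter (specifically "kiln hunter"); the modifier is "marsh mine hawk".
Within "marsh mine hawk", the head is "hawk" (specifically "mine hawk") and the modifier is "marsh".
Within "mine hawk", the head is "hawk" and the modifier is "mine".
Within "kiln hunter", the head is "hunter" and the modifier is "kiln".
So the structure is [[marsh [mine hawk]] [kiln hunter]].

[[marsh [mine hawk]] [kiln hunter]]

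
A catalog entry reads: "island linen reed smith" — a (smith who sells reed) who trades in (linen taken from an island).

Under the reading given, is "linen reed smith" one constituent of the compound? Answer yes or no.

no

The top-level split is [island linen] [reed smith]; the full structure is [[island linen] [reed smith]].
"linen reed smith" straddles a constituent boundary, so it is not a single unit.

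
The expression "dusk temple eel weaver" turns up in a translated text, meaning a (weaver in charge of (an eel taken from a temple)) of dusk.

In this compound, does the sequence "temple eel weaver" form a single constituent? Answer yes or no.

yes

The paraphrase groups the words so that "temple eel weaver" is one unit: it corresponds to a single parenthesized sub-phrase.
The full structure is [dusk [[temple eel] weaver]], in which [temple eel weaver] is a constituent.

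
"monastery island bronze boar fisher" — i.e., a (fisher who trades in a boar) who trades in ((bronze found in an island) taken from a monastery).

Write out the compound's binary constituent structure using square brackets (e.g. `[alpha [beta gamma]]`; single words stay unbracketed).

[[monastery [island bronze]] [boar fisher]]

The outermost head in the paraphrase is "fisher" (specifically "boar fisher"), modified by "monastery island bronze".
"monastery island bronze" → head "bronze" (specifically "island bronze"), modifier "monastery".
"island bronze" → head "bronze", modifier "island".
"boar fisher" → head "fisher", modifier "boar".
So the structure is [[monastery [island bronze]] [boar fisher]].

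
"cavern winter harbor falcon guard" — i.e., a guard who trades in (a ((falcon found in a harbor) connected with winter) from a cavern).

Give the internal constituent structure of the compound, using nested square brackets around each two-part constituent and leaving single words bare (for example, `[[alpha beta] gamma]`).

[[cavern [winter [harbor falcon]]] guard]

At the top level: head "guard"; modifier "cavern winter harbor falcon".
Inside "cavern winter harbor falcon": head "falcon" (specifically "winter harbor falcon"), modifier "cavern".
Inside "winter harbor falcon": head "falcon" (specifically "harbor falcon"), modifier "winter".
Inside "harbor falcon": head "falcon", modifier "harbor".
So the structure is [[cavern [winter [harbor falcon]]] guard].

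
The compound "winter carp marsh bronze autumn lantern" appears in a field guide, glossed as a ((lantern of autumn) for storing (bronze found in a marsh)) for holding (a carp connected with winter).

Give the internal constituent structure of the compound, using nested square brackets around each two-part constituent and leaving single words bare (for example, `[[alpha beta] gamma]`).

[[winter carp] [[marsh bronze] [autumn lantern]]]

The outermost head in the paraphrase is "lantern" (specifically "marsh bronze autumn lantern"), modified by "winter carp".
Inside "winter carp": head "carp", modifier "winter".
Inside "marsh bronze autumn lantern": head "lantern" (specifically "autumn lantern"), modifier "marsh bronze".
Inside "marsh bronze": head "bronze", modifier "marsh".
Inside "autumn lantern": head "lantern", modifier "autumn".
Putting it together: [[winter carp] [[marsh bronze] [autumn lantern]]].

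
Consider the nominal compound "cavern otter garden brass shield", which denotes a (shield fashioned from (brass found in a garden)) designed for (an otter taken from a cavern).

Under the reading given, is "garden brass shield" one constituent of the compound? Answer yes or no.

yes

The paraphrase groups the words so that "garden brass shield" is one unit: it corresponds to a single parenthesized sub-phrase.
The full structure is [[cavern otter] [[garden brass] shield]], in which [garden brass shield] is a constituent.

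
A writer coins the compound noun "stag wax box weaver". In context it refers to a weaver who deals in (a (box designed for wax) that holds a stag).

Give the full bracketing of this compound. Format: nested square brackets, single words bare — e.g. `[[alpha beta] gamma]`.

[[stag [wax box]] weaver]

At the top level: head "weaver"; modifier "stag wax box".
"stag wax box" → head "box" (specifically "wax box"), modifier "stag".
"wax box" → head "box", modifier "wax".
So the structure is [[stag [wax box]] weaver].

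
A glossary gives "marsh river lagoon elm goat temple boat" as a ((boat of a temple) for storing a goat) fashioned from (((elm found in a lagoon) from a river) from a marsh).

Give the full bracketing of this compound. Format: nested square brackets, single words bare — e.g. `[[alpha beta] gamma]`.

The outermost head in the paraphrase is "boat" (specifically "goat temple boat"), modified by "marsh river lagoon elm".
"marsh river lagoon elm" → head "elm" (specifically "river lagoon elm"), modifier "marsh".
"river lagoon elm" → head "elm" (specifically "lagoon elm"), modifier "river".
"lagoon elm" → head "elm", modifier "lagoon".
"goat temple boat" → head "boat" (specifically "temple boat"), modifier "goat".
"temple boat" → head "boat", modifier "temple".
So the structure is [[marsh [river [lagoon elm]]] [goat [temple boat]]].

[[marsh [river [lagoon elm]]] [goat [temple boat]]]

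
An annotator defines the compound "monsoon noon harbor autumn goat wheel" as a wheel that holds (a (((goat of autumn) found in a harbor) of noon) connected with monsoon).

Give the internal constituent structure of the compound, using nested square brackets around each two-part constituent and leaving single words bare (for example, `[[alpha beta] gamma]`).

At the top level: head "wheel"; modifier "monsoon noon harbor autumn goat".
"monsoon noon harbor autumn goat" → head "goat" (specifically "noon harbor autumn goat"), modifier "monsoon".
"noon harbor autumn goat" → head "goat" (specifically "harbor autumn goat"), modifier "noon".
"harbor autumn goat" → head "goat" (specifically "autumn goat"), modifier "harbor".
"autumn goat" → head "goat", modifier "autumn".
Assembled: [[monsoon [noon [harbor [autumn goat]]]] wheel].

[[monsoon [noon [harbor [autumn goat]]]] wheel]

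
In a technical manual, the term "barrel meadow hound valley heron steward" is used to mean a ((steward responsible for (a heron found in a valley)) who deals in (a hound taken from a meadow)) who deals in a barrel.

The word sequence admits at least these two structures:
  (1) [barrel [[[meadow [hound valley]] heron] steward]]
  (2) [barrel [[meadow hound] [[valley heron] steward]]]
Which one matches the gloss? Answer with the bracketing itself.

[barrel [[meadow hound] [[valley heron] steward]]]

The paraphrase's head is the "steward" part ("meadow hound valley heron steward"); its modifier is "barrel".
That top-level split, carried through the inner groups, gives [barrel [[meadow hound] [[valley heron] steward]]].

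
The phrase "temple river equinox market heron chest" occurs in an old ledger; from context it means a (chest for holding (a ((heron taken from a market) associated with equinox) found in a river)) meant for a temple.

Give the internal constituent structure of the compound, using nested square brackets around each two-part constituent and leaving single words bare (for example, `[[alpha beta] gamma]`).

[temple [[river [equinox [market heron]]] chest]]

Overall it is a kind of chest (specifically "river equinox market heron chest"); the modifier is "temple".
Inside "river equinox market heron chest": head "chest", modifier "river equinox market heron".
Inside "river equinox market heron": head "heron" (specifically "equinox market heron"), modifier "river".
Inside "equinox market heron": head "heron" (specifically "market heron"), modifier "equinox".
Inside "market heron": head "heron", modifier "market".
Putting it together: [temple [[river [equinox [market heron]]] chest]].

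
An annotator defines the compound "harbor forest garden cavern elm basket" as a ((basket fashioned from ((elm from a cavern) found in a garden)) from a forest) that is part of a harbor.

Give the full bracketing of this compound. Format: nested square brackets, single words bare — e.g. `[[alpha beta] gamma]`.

Whole compound: head "basket" (specifically "forest garden cavern elm basket"), modifier "harbor".
Within "forest garden cavern elm basket", the head is "basket" (specifically "garden cavern elm basket") and the modifier is "forest".
Within "garden cavern elm basket", the head is "basket" and the modifier is "garden cavern elm".
Within "garden cavern elm", the head is "elm" (specifically "cavern elm") and the modifier is "garden".
Within "cavern elm", the head is "elm" and the modifier is "cavern".
So the structure is [harbor [forest [[garden [cavern elm]] basket]]].

[harbor [forest [[garden [cavern elm]] basket]]]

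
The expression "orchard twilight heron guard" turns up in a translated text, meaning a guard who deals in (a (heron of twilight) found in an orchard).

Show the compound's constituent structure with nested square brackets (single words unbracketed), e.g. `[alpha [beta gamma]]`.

Whole compound: head "guard", modifier "orchard twilight heron".
Within "orchard twilight heron", the head is "heron" (specifically "twilight heron") and the modifier is "orchard".
Within "twilight heron", the head is "heron" and the modifier is "twilight".
Assembled: [[orchard [twilight heron]] guard].

[[orchard [twilight heron]] guard]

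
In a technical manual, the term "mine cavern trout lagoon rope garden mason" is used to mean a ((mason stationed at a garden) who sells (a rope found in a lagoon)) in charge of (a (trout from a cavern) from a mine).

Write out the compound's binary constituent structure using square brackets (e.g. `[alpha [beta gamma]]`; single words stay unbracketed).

The outermost head in the paraphrase is "mason" (specifically "lagoon rope garden mason"), modified by "mine cavern trout".
Inside "mine cavern trout": head "trout" (specifically "cavern trout"), modifier "mine".
Inside "cavern trout": head "trout", modifier "cavern".
Inside "lagoon rope garden mason": head "mason" (specifically "garden mason"), modifier "lagoon rope".
Inside "lagoon rope": head "rope", modifier "lagoon".
Inside "garden mason": head "mason", modifier "garden".
Assembled: [[mine [cavern trout]] [[lagoon rope] [garden mason]]].

[[mine [cavern trout]] [[lagoon rope] [garden mason]]]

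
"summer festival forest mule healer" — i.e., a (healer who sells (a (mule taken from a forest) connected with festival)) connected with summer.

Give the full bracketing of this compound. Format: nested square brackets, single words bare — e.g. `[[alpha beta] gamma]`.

[summer [[festival [forest mule]] healer]]

The outermost head in the paraphrase is "healer" (specifically "festival forest mule healer"), modified by "summer".
Inside "festival forest mule healer": head "healer", modifier "festival forest mule".
Inside "festival forest mule": head "mule" (specifically "forest mule"), modifier "festival".
Inside "forest mule": head "mule", modifier "forest".
Assembled: [summer [[festival [forest mule]] healer]].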